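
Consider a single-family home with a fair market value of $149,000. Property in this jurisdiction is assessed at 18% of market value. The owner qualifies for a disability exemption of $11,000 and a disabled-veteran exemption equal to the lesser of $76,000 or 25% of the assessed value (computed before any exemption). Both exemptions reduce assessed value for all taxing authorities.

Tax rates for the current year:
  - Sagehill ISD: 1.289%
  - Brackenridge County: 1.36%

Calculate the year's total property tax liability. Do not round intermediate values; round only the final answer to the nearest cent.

Assessed value = $149,000 × 0.18 = $26,820
Disabled-veteran exemption = min($76,000, 25% × $26,820) = min($76,000, $6,705) = $6,705 (percentage binds)
Taxable value = $26,820 − $11,000 − $6,705 = $9,115
Sagehill ISD: $9,115 × 0.01289 = $117.49235
Brackenridge County: $9,115 × 0.0136 = $123.964
Total = $241.45635

$241.46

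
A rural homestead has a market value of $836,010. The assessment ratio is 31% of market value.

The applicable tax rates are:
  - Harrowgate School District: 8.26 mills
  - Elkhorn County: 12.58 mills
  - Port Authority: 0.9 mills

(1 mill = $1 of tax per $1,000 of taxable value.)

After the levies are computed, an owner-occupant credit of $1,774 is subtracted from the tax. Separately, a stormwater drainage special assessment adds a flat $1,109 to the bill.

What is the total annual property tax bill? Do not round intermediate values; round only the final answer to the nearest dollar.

$4,969

Assessed value = $836,010 × 0.31 = $259,163.1
Harrowgate School District: $259,163.1 × 0.00826 = $2,140.687206
Elkhorn County: $259,163.1 × 0.01258 = $3,260.271798
Port Authority: $259,163.1 × 0.0009 = $233.24679
Levies subtotal = $5,634.205794
After credit = $5,634.205794 − $1,774 = $3,860.205794
Total = $3,860.205794 + $1,109 = $4,969.205794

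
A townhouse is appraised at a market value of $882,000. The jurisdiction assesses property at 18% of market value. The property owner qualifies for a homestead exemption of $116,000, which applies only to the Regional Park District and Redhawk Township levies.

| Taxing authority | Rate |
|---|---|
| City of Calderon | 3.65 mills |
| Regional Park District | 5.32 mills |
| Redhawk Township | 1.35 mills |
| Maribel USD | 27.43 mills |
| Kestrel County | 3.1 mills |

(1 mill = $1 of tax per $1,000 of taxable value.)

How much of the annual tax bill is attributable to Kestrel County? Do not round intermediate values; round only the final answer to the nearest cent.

Assessed value = $882,000 × 0.18 = $158,760
Kestrel County taxable value = $158,760 (exemption does not apply)
Kestrel County levy = $158,760 × 0.0031 = $492.156

$492.16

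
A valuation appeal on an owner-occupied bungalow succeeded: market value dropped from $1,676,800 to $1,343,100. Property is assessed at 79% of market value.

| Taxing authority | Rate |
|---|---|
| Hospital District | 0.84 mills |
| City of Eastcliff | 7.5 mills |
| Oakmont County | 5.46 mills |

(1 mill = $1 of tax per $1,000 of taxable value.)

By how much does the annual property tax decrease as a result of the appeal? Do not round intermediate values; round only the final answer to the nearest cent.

$3,638.00

Old assessed value = $1,676,800 × 0.79 = $1,324,672
New assessed value = $1,343,100 × 0.79 = $1,061,049
Combined rate = 0.00084 + 0.0075 + 0.00546 = 0.0138
Old tax = $1,324,672 × 0.0138 = $18,280.4736
New tax = $1,061,049 × 0.0138 = $14,642.4762
Reduction = $18,280.4736 − $14,642.4762 = $3,637.9974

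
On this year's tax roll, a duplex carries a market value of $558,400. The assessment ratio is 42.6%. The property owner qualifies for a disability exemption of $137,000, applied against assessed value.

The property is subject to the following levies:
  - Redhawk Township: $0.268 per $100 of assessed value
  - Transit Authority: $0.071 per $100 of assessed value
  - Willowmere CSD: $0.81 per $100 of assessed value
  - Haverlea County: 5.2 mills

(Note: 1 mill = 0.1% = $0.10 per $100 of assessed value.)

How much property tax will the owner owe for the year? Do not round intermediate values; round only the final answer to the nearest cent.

Assessed value = $558,400 × 0.426 = $237,878.4
Taxable value = $237,878.4 − $137,000 = $100,878.4
Redhawk Township: $100,878.4 × 0.00268 = $270.354112
Transit Authority: $100,878.4 × 0.00071 = $71.623664
Willowmere CSD: $100,878.4 × 0.0081 = $817.11504
Haverlea County: $100,878.4 × 0.0052 = $524.56768
Total = $1,683.660496

$1,683.66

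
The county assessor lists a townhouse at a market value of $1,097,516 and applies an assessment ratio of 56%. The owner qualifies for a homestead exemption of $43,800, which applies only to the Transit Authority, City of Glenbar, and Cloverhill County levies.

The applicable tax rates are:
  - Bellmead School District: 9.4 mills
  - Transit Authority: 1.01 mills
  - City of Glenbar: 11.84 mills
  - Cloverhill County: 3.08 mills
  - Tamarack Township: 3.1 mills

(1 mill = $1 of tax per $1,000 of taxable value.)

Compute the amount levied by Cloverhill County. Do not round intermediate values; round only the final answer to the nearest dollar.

Assessed value = $1,097,516 × 0.56 = $614,608.96
Cloverhill County taxable value = $614,608.96 − $43,800 = $570,808.96
Cloverhill County levy = $570,808.96 × 0.00308 = $1,758.0915968

$1,758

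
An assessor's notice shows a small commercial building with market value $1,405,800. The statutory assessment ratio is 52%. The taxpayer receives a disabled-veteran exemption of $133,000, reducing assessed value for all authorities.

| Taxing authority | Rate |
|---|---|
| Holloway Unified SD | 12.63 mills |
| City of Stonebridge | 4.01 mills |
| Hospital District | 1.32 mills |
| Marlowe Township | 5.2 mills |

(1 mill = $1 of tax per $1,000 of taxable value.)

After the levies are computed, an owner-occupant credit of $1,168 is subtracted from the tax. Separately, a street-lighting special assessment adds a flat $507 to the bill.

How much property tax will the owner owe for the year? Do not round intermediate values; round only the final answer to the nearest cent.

Assessed value = $1,405,800 × 0.52 = $731,016
Taxable value = $731,016 − $133,000 = $598,016
Holloway Unified SD: $598,016 × 0.01263 = $7,552.94208
City of Stonebridge: $598,016 × 0.00401 = $2,398.04416
Hospital District: $598,016 × 0.00132 = $789.38112
Marlowe Township: $598,016 × 0.0052 = $3,109.6832
Levies subtotal = $13,850.05056
After credit = $13,850.05056 − $1,168 = $12,682.05056
Total = $12,682.05056 + $507 = $13,189.05056

$13,189.05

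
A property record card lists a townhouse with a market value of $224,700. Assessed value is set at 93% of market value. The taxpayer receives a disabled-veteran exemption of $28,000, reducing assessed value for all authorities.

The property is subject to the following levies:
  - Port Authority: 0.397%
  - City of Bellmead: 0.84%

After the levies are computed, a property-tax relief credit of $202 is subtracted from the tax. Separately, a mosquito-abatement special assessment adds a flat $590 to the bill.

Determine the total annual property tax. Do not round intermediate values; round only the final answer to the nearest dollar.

$2,627

Assessed value = $224,700 × 0.93 = $208,971
Taxable value = $208,971 − $28,000 = $180,971
Port Authority: $180,971 × 0.00397 = $718.45487
City of Bellmead: $180,971 × 0.0084 = $1,520.1564
Levies subtotal = $2,238.61127
After credit = $2,238.61127 − $202 = $2,036.61127
Total = $2,036.61127 + $590 = $2,626.61127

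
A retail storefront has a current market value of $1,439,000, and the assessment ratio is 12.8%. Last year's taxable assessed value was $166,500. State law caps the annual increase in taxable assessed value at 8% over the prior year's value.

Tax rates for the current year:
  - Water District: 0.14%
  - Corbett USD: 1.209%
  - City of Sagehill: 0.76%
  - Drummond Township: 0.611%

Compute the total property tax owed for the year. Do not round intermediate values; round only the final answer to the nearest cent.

$4,891.10

Uncapped assessed value = $1,439,000 × 0.128 = $184,192
Cap limit = $166,500 × 1.08 = $179,820
Taxable assessed value = min($184,192, $179,820) = $179,820 (cap binds)
Water District: $179,820 × 0.0014 = $251.748
Corbett USD: $179,820 × 0.01209 = $2,174.0238
City of Sagehill: $179,820 × 0.0076 = $1,366.632
Drummond Township: $179,820 × 0.00611 = $1,098.7002
Total = $4,891.104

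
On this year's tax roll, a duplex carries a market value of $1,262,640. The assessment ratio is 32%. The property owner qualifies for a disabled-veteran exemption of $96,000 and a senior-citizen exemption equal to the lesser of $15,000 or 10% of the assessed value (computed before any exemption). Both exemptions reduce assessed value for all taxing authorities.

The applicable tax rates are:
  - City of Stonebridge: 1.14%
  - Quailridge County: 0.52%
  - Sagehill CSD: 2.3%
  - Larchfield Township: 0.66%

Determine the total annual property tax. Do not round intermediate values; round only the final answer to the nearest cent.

Assessed value = $1,262,640 × 0.32 = $404,044.8
Senior-citizen exemption = min($15,000, 10% × $404,044.8) = min($15,000, $40,404.48) = $15,000 (dollar cap binds)
Taxable value = $404,044.8 − $96,000 − $15,000 = $293,044.8
City of Stonebridge: $293,044.8 × 0.0114 = $3,340.71072
Quailridge County: $293,044.8 × 0.0052 = $1,523.83296
Sagehill CSD: $293,044.8 × 0.023 = $6,740.0304
Larchfield Township: $293,044.8 × 0.0066 = $1,934.09568
Total = $13,538.66976

$13,538.67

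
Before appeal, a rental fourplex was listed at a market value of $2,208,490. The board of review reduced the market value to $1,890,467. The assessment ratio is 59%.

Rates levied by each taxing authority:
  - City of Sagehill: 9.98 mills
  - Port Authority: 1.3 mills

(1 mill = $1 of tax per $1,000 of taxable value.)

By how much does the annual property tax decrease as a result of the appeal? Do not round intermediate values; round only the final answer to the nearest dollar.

$2,117

Old assessed value = $2,208,490 × 0.59 = $1,303,009.1
New assessed value = $1,890,467 × 0.59 = $1,115,375.53
Combined rate = 0.00998 + 0.0013 = 0.01128
Old tax = $1,303,009.1 × 0.01128 = $14,697.942648
New tax = $1,115,375.53 × 0.01128 = $12,581.4359784
Reduction = $14,697.942648 − $12,581.4359784 = $2,116.5066696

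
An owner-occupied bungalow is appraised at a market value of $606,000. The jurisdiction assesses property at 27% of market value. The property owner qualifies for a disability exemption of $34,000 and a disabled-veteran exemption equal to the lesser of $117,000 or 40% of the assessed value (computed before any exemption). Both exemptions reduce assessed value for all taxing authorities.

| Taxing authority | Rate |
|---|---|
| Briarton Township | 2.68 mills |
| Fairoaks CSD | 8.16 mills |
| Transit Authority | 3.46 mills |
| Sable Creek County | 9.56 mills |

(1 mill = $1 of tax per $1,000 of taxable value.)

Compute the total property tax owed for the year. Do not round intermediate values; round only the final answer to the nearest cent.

Assessed value = $606,000 × 0.27 = $163,620
Disabled-veteran exemption = min($117,000, 40% × $163,620) = min($117,000, $65,448) = $65,448 (percentage binds)
Taxable value = $163,620 − $34,000 − $65,448 = $64,172
Briarton Township: $64,172 × 0.00268 = $171.98096
Fairoaks CSD: $64,172 × 0.00816 = $523.64352
Transit Authority: $64,172 × 0.00346 = $222.03512
Sable Creek County: $64,172 × 0.00956 = $613.48432
Total = $1,531.14392

$1,531.14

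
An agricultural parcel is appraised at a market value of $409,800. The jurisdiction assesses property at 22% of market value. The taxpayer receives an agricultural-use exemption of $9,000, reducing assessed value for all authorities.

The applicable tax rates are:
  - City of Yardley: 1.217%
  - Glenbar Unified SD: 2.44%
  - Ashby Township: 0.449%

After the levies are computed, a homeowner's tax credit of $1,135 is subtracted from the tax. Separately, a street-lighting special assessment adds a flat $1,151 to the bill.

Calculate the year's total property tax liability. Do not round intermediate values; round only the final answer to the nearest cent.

$3,348.27

Assessed value = $409,800 × 0.22 = $90,156
Taxable value = $90,156 − $9,000 = $81,156
City of Yardley: $81,156 × 0.01217 = $987.66852
Glenbar Unified SD: $81,156 × 0.0244 = $1,980.2064
Ashby Township: $81,156 × 0.00449 = $364.39044
Levies subtotal = $3,332.26536
After credit = $3,332.26536 − $1,135 = $2,197.26536
Total = $2,197.26536 + $1,151 = $3,348.26536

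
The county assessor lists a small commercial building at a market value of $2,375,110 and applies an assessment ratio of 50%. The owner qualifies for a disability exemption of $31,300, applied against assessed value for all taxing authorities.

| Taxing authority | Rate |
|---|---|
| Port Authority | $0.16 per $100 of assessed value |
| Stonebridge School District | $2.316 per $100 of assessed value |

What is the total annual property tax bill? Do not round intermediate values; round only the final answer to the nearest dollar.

$28,629

Assessed value = $2,375,110 × 0.5 = $1,187,555
Taxable value = $1,187,555 − $31,300 = $1,156,255
Port Authority: $1,156,255 × 0.0016 = $1,850.008
Stonebridge School District: $1,156,255 × 0.02316 = $26,778.8658
Total = $1,850.008 + $26,778.8658 = $28,628.8738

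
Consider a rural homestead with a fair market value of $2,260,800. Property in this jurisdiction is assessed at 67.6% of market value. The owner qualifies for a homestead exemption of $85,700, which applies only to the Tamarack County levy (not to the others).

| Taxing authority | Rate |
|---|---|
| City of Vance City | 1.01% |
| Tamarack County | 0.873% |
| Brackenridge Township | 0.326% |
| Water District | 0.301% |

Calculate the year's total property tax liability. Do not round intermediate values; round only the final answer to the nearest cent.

$37,612.19

Assessed value = $2,260,800 × 0.676 = $1,528,300.8
City of Vance City: $1,528,300.8 × 0.0101 = $15,435.83808
Tamarack County: ($1,528,300.8 − $85,700) × 0.00873 = $1,442,600.8 × 0.00873 = $12,593.904984
Brackenridge Township: $1,528,300.8 × 0.00326 = $4,982.260608
Water District: $1,528,300.8 × 0.00301 = $4,600.185408
Total = $37,612.18908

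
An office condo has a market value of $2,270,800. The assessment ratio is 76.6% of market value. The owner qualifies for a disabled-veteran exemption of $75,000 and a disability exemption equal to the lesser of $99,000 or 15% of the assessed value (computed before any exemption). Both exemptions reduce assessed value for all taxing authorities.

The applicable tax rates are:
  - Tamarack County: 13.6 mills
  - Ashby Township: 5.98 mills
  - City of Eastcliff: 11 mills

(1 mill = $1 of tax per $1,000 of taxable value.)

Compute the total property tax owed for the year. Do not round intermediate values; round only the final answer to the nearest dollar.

$47,871

Assessed value = $2,270,800 × 0.766 = $1,739,432.8
Disability exemption = min($99,000, 15% × $1,739,432.8) = min($99,000, $260,914.92) = $99,000 (dollar cap binds)
Taxable value = $1,739,432.8 − $75,000 − $99,000 = $1,565,432.8
Tamarack County: $1,565,432.8 × 0.0136 = $21,289.88608
Ashby Township: $1,565,432.8 × 0.00598 = $9,361.288144
City of Eastcliff: $1,565,432.8 × 0.011 = $17,219.7608
Total = $47,870.935024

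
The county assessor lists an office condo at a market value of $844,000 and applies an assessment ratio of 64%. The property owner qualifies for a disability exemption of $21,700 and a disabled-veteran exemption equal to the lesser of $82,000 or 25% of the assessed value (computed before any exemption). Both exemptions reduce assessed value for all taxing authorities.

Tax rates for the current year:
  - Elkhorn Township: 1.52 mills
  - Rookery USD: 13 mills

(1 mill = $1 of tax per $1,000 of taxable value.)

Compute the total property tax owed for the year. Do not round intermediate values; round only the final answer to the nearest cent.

$6,337.40

Assessed value = $844,000 × 0.64 = $540,160
Disabled-veteran exemption = min($82,000, 25% × $540,160) = min($82,000, $135,040) = $82,000 (dollar cap binds)
Taxable value = $540,160 − $21,700 − $82,000 = $436,460
Elkhorn Township: $436,460 × 0.00152 = $663.4192
Rookery USD: $436,460 × 0.013 = $5,673.98
Total = $6,337.3992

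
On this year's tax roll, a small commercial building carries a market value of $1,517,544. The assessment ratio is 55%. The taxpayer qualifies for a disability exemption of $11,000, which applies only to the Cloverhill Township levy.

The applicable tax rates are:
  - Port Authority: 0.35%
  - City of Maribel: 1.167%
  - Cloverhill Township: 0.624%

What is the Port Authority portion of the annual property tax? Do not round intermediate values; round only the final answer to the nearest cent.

$2,921.27

Assessed value = $1,517,544 × 0.55 = $834,649.2
Port Authority taxable value = $834,649.2 (exemption does not apply)
Port Authority levy = $834,649.2 × 0.0035 = $2,921.2722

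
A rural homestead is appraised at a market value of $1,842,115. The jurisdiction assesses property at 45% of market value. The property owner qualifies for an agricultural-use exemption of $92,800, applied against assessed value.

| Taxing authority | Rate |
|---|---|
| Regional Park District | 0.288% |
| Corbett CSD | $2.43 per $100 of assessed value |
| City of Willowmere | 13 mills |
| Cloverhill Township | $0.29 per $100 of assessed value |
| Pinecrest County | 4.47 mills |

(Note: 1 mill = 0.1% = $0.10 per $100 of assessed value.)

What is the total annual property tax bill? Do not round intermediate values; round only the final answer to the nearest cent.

$35,004.02

Assessed value = $1,842,115 × 0.45 = $828,951.75
Taxable value = $828,951.75 − $92,800 = $736,151.75
Regional Park District: $736,151.75 × 0.00288 = $2,120.11704
Corbett CSD: $736,151.75 × 0.0243 = $17,888.487525
City of Willowmere: $736,151.75 × 0.013 = $9,569.97275
Cloverhill Township: $736,151.75 × 0.0029 = $2,134.840075
Pinecrest County: $736,151.75 × 0.00447 = $3,290.5983225
Total = $35,004.0157125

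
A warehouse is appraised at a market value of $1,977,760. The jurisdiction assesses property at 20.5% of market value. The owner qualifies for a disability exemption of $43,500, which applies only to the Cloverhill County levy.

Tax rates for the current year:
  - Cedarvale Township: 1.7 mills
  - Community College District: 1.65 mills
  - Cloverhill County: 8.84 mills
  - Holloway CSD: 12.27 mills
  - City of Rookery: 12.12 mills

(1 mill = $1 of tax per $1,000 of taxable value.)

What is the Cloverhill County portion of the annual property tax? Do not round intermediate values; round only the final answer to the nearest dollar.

Assessed value = $1,977,760 × 0.205 = $405,440.8
Cloverhill County taxable value = $405,440.8 − $43,500 = $361,940.8
Cloverhill County levy = $361,940.8 × 0.00884 = $3,199.556672

$3,200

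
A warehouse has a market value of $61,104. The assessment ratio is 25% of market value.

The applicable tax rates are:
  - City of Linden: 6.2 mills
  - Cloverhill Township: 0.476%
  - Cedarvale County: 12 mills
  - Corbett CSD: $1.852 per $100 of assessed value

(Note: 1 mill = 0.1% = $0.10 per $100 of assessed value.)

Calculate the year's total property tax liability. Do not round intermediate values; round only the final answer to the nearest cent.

$633.65

Assessed value = $61,104 × 0.25 = $15,276
City of Linden: $15,276 × 0.0062 = $94.7112
Cloverhill Township: $15,276 × 0.00476 = $72.71376
Cedarvale County: $15,276 × 0.012 = $183.312
Corbett CSD: $15,276 × 0.01852 = $282.91152
Total = $633.64848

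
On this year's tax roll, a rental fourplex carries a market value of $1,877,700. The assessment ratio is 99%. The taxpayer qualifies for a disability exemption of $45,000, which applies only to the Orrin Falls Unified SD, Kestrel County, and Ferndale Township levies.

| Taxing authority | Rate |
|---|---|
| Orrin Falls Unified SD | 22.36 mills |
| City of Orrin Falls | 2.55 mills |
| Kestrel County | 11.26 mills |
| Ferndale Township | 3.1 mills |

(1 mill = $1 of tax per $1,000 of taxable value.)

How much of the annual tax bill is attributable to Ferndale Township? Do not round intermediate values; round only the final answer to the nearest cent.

Assessed value = $1,877,700 × 0.99 = $1,858,923
Ferndale Township taxable value = $1,858,923 − $45,000 = $1,813,923
Ferndale Township levy = $1,813,923 × 0.0031 = $5,623.1613

$5,623.16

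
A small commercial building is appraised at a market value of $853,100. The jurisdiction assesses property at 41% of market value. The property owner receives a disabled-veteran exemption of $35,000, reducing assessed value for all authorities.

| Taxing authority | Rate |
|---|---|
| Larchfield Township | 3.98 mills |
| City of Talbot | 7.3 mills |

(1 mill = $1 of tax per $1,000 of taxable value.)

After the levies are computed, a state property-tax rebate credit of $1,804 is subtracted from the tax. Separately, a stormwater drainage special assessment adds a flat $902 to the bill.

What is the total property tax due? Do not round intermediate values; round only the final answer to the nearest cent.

Assessed value = $853,100 × 0.41 = $349,771
Taxable value = $349,771 − $35,000 = $314,771
Larchfield Township: $314,771 × 0.00398 = $1,252.78858
City of Talbot: $314,771 × 0.0073 = $2,297.8283
Levies subtotal = $3,550.61688
After credit = $3,550.61688 − $1,804 = $1,746.61688
Total = $1,746.61688 + $902 = $2,648.61688

$2,648.62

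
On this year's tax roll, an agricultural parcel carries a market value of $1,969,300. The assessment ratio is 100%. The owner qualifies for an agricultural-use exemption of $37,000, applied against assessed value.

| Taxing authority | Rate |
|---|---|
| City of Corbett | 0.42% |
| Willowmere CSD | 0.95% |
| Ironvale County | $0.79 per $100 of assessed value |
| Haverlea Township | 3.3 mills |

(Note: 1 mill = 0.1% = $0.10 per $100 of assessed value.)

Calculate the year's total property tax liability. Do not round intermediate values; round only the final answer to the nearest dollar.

$48,114

Assessed value = $1,969,300 × 1 = $1,969,300
Taxable value = $1,969,300 − $37,000 = $1,932,300
City of Corbett: $1,932,300 × 0.0042 = $8,115.66
Willowmere CSD: $1,932,300 × 0.0095 = $18,356.85
Ironvale County: $1,932,300 × 0.0079 = $15,265.17
Haverlea Township: $1,932,300 × 0.0033 = $6,376.59
Total = $48,114.27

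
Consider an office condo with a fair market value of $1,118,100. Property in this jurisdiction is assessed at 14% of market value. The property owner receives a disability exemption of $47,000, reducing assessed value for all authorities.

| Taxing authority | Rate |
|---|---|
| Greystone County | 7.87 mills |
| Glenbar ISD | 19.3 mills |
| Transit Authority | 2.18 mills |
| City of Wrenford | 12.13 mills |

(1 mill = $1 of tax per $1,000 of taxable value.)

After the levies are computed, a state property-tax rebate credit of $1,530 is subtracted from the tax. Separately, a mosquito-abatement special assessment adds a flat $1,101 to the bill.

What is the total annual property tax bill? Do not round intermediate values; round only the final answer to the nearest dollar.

$4,114

Assessed value = $1,118,100 × 0.14 = $156,534
Taxable value = $156,534 − $47,000 = $109,534
Greystone County: $109,534 × 0.00787 = $862.03258
Glenbar ISD: $109,534 × 0.0193 = $2,114.0062
Transit Authority: $109,534 × 0.00218 = $238.78412
City of Wrenford: $109,534 × 0.01213 = $1,328.64742
Levies subtotal = $4,543.47032
After credit = $4,543.47032 − $1,530 = $3,013.47032
Total = $3,013.47032 + $1,101 = $4,114.47032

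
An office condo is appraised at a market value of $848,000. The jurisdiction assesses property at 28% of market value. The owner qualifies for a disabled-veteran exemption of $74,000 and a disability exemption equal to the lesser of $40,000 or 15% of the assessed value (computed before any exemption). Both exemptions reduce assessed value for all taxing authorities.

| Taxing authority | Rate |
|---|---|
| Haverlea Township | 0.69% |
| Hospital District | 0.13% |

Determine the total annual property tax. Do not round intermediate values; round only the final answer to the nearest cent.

$1,048.16

Assessed value = $848,000 × 0.28 = $237,440
Disability exemption = min($40,000, 15% × $237,440) = min($40,000, $35,616) = $35,616 (percentage binds)
Taxable value = $237,440 − $74,000 − $35,616 = $127,824
Haverlea Township: $127,824 × 0.0069 = $881.9856
Hospital District: $127,824 × 0.0013 = $166.1712
Total = $1,048.1568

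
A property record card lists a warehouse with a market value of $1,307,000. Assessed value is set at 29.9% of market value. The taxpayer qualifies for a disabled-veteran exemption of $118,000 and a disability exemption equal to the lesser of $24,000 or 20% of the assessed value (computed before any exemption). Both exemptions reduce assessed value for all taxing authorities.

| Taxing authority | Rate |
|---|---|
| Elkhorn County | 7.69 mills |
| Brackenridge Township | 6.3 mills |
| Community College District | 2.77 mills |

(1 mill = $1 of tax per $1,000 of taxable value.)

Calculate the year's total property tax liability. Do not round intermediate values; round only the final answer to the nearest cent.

$4,169.77

Assessed value = $1,307,000 × 0.299 = $390,793
Disability exemption = min($24,000, 20% × $390,793) = min($24,000, $78,158.6) = $24,000 (dollar cap binds)
Taxable value = $390,793 − $118,000 − $24,000 = $248,793
Elkhorn County: $248,793 × 0.00769 = $1,913.21817
Brackenridge Township: $248,793 × 0.0063 = $1,567.3959
Community College District: $248,793 × 0.00277 = $689.15661
Total = $4,169.77068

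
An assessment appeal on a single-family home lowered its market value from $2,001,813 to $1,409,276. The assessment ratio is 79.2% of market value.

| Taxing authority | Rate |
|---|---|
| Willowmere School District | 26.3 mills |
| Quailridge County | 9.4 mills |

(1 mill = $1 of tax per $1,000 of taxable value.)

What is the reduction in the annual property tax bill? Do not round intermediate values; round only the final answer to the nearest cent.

Old assessed value = $2,001,813 × 0.792 = $1,585,435.896
New assessed value = $1,409,276 × 0.792 = $1,116,146.592
Combined rate = 0.0263 + 0.0094 = 0.0357
Old tax = $1,585,435.896 × 0.0357 = $56,600.0614872
New tax = $1,116,146.592 × 0.0357 = $39,846.4333344
Reduction = $56,600.0614872 − $39,846.4333344 = $16,753.6281528

$16,753.63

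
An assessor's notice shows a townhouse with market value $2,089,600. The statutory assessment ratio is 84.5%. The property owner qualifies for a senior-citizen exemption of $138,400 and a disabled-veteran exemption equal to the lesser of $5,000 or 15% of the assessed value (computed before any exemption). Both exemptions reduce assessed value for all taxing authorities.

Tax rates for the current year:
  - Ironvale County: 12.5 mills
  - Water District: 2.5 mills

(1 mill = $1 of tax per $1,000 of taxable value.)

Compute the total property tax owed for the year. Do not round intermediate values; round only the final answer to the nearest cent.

Assessed value = $2,089,600 × 0.845 = $1,765,712
Disabled-veteran exemption = min($5,000, 15% × $1,765,712) = min($5,000, $264,856.8) = $5,000 (dollar cap binds)
Taxable value = $1,765,712 − $138,400 − $5,000 = $1,622,312
Ironvale County: $1,622,312 × 0.0125 = $20,278.9
Water District: $1,622,312 × 0.0025 = $4,055.78
Total = $24,334.68

$24,334.68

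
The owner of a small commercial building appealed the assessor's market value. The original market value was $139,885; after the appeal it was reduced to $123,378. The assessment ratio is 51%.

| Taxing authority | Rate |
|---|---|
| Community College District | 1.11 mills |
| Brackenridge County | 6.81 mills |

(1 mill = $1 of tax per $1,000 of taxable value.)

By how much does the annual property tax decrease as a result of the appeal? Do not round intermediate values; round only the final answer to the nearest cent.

$66.68

Old assessed value = $139,885 × 0.51 = $71,341.35
New assessed value = $123,378 × 0.51 = $62,922.78
Combined rate = 0.00111 + 0.00681 = 0.00792
Old tax = $71,341.35 × 0.00792 = $565.023492
New tax = $62,922.78 × 0.00792 = $498.3484176
Reduction = $565.023492 − $498.3484176 = $66.6750744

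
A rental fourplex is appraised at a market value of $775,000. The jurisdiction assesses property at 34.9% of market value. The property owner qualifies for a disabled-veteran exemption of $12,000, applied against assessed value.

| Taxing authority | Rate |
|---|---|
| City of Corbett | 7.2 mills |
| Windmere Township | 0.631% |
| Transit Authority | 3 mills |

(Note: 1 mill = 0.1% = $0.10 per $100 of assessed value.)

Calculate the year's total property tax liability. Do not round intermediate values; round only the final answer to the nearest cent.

Assessed value = $775,000 × 0.349 = $270,475
Taxable value = $270,475 − $12,000 = $258,475
City of Corbett: $258,475 × 0.0072 = $1,861.02
Windmere Township: $258,475 × 0.00631 = $1,630.97725
Transit Authority: $258,475 × 0.003 = $775.425
Total = $4,267.42225

$4,267.42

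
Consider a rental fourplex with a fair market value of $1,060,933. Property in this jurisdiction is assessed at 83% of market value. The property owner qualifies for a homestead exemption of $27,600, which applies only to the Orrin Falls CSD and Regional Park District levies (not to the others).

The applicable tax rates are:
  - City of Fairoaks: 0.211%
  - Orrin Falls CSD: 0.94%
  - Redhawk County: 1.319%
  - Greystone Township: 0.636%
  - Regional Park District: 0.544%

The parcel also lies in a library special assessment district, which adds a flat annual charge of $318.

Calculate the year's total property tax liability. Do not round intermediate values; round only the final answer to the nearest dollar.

Assessed value = $1,060,933 × 0.83 = $880,574.39
City of Fairoaks: $880,574.39 × 0.00211 = $1,858.0119629
Orrin Falls CSD: ($880,574.39 − $27,600) × 0.0094 = $852,974.39 × 0.0094 = $8,017.959266
Redhawk County: $880,574.39 × 0.01319 = $11,614.7762041
Greystone Township: $880,574.39 × 0.00636 = $5,600.4531204
Regional Park District: ($880,574.39 − $27,600) × 0.00544 = $852,974.39 × 0.00544 = $4,640.1806816
Levies subtotal = $31,731.381235
Total = $31,731.381235 + $318 = $32,049.381235

$32,049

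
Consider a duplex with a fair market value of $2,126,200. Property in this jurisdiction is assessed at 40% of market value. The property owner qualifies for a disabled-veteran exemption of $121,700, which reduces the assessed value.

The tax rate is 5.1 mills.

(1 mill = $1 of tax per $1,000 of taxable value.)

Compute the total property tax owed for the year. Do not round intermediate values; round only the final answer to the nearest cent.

$3,716.78

Assessed value = $2,126,200 × 0.4 = $850,480
Taxable value = $850,480 − $121,700 = $728,780
Tax = $728,780 × 0.0051 = $3,716.778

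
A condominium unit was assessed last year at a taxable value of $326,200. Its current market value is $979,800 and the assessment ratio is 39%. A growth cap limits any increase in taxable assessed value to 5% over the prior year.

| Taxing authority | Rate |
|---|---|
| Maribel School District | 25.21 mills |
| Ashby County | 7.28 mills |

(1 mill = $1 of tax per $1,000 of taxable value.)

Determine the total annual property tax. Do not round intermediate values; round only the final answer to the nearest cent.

$11,128.15

Uncapped assessed value = $979,800 × 0.39 = $382,122
Cap limit = $326,200 × 1.05 = $342,510
Taxable assessed value = min($382,122, $342,510) = $342,510 (cap binds)
Maribel School District: $342,510 × 0.02521 = $8,634.6771
Ashby County: $342,510 × 0.00728 = $2,493.4728
Total = $11,128.1499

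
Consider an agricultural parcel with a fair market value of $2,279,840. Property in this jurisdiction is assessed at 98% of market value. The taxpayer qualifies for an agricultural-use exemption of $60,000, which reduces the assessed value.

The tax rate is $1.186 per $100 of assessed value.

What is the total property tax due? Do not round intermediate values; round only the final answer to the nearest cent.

Assessed value = $2,279,840 × 0.98 = $2,234,243.2
Taxable value = $2,234,243.2 − $60,000 = $2,174,243.2
Tax = $2,174,243.2 × 0.01186 = $25,786.524352

$25,786.52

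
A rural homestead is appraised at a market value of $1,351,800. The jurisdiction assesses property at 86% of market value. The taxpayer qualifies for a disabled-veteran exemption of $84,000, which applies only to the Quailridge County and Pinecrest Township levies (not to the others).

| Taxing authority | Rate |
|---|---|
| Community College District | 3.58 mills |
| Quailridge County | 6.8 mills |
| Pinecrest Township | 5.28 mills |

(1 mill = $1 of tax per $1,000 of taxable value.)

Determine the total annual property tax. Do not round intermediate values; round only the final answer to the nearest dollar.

$17,191

Assessed value = $1,351,800 × 0.86 = $1,162,548
Community College District: $1,162,548 × 0.00358 = $4,161.92184
Quailridge County: ($1,162,548 − $84,000) × 0.0068 = $1,078,548 × 0.0068 = $7,334.1264
Pinecrest Township: ($1,162,548 − $84,000) × 0.00528 = $1,078,548 × 0.00528 = $5,694.73344
Total = $17,190.78168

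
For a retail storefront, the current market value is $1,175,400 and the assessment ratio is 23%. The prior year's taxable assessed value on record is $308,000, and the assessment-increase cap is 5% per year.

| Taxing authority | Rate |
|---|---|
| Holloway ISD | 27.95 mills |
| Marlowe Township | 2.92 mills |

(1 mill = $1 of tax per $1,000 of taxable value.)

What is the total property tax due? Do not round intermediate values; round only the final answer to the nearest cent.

Uncapped assessed value = $1,175,400 × 0.23 = $270,342
Cap limit = $308,000 × 1.05 = $323,400
Taxable assessed value = min($270,342, $323,400) = $270,342 (cap does not bind)
Holloway ISD: $270,342 × 0.02795 = $7,556.0589
Marlowe Township: $270,342 × 0.00292 = $789.39864
Total = $8,345.45754

$8,345.46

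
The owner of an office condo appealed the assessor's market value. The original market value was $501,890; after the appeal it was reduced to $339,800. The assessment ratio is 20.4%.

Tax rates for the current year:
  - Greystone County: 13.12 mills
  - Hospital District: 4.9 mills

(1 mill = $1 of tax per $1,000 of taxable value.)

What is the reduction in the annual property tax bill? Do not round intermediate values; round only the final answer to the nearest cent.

$595.86

Old assessed value = $501,890 × 0.204 = $102,385.56
New assessed value = $339,800 × 0.204 = $69,319.2
Combined rate = 0.01312 + 0.0049 = 0.01802
Old tax = $102,385.56 × 0.01802 = $1,844.9877912
New tax = $69,319.2 × 0.01802 = $1,249.131984
Reduction = $1,844.9877912 − $1,249.131984 = $595.8558072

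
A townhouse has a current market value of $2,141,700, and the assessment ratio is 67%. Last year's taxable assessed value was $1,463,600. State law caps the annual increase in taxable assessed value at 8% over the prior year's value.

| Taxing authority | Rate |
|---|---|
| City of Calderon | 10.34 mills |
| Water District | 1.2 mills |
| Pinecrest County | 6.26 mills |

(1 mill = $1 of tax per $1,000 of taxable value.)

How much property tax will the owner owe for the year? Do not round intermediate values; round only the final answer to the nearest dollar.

$25,542

Uncapped assessed value = $2,141,700 × 0.67 = $1,434,939
Cap limit = $1,463,600 × 1.08 = $1,580,688
Taxable assessed value = min($1,434,939, $1,580,688) = $1,434,939 (cap does not bind)
City of Calderon: $1,434,939 × 0.01034 = $14,837.26926
Water District: $1,434,939 × 0.0012 = $1,721.9268
Pinecrest County: $1,434,939 × 0.00626 = $8,982.71814
Total = $25,541.9142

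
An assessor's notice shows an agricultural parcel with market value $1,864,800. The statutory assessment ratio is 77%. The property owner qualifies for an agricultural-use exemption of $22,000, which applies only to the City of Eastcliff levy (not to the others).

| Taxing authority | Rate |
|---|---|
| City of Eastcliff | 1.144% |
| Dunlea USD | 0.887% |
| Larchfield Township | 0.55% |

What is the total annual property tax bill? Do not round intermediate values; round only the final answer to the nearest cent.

Assessed value = $1,864,800 × 0.77 = $1,435,896
City of Eastcliff: ($1,435,896 − $22,000) × 0.01144 = $1,413,896 × 0.01144 = $16,174.97024
Dunlea USD: $1,435,896 × 0.00887 = $12,736.39752
Larchfield Township: $1,435,896 × 0.0055 = $7,897.428
Total = $36,808.79576

$36,808.80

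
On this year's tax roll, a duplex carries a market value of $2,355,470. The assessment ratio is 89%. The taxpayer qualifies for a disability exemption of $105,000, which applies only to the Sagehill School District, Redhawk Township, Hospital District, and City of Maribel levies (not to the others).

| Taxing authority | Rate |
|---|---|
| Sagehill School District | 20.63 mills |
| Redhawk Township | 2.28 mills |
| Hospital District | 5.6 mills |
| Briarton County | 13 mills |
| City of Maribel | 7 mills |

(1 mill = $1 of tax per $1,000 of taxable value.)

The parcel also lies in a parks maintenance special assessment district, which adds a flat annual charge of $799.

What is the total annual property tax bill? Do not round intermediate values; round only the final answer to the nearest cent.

$98,765.28

Assessed value = $2,355,470 × 0.89 = $2,096,368.3
Sagehill School District: ($2,096,368.3 − $105,000) × 0.02063 = $1,991,368.3 × 0.02063 = $41,081.928029
Redhawk Township: ($2,096,368.3 − $105,000) × 0.00228 = $1,991,368.3 × 0.00228 = $4,540.319724
Hospital District: ($2,096,368.3 − $105,000) × 0.0056 = $1,991,368.3 × 0.0056 = $11,151.66248
Briarton County: $2,096,368.3 × 0.013 = $27,252.7879
City of Maribel: ($2,096,368.3 − $105,000) × 0.007 = $1,991,368.3 × 0.007 = $13,939.5781
Levies subtotal = $97,966.276233
Total = $97,966.276233 + $799 = $98,765.276233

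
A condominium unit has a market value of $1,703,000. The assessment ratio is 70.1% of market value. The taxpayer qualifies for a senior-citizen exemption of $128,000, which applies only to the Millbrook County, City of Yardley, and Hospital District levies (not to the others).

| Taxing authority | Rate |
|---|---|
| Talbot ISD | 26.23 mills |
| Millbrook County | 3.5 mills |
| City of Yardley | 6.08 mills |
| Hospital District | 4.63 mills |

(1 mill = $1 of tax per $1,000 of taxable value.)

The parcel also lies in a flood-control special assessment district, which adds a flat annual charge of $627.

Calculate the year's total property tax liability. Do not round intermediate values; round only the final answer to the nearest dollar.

Assessed value = $1,703,000 × 0.701 = $1,193,803
Talbot ISD: $1,193,803 × 0.02623 = $31,313.45269
Millbrook County: ($1,193,803 − $128,000) × 0.0035 = $1,065,803 × 0.0035 = $3,730.3105
City of Yardley: ($1,193,803 − $128,000) × 0.00608 = $1,065,803 × 0.00608 = $6,480.08224
Hospital District: ($1,193,803 − $128,000) × 0.00463 = $1,065,803 × 0.00463 = $4,934.66789
Levies subtotal = $46,458.51332
Total = $46,458.51332 + $627 = $47,085.51332

$47,086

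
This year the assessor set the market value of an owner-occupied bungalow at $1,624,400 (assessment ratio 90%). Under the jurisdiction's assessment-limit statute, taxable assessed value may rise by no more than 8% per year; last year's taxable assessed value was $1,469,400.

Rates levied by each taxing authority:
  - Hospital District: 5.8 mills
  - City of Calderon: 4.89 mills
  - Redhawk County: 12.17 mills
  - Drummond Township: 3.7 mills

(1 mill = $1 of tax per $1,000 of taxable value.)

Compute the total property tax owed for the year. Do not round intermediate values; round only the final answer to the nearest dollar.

Uncapped assessed value = $1,624,400 × 0.9 = $1,461,960
Cap limit = $1,469,400 × 1.08 = $1,586,952
Taxable assessed value = min($1,461,960, $1,586,952) = $1,461,960 (cap does not bind)
Hospital District: $1,461,960 × 0.0058 = $8,479.368
City of Calderon: $1,461,960 × 0.00489 = $7,148.9844
Redhawk County: $1,461,960 × 0.01217 = $17,792.0532
Drummond Township: $1,461,960 × 0.0037 = $5,409.252
Total = $38,829.6576

$38,830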